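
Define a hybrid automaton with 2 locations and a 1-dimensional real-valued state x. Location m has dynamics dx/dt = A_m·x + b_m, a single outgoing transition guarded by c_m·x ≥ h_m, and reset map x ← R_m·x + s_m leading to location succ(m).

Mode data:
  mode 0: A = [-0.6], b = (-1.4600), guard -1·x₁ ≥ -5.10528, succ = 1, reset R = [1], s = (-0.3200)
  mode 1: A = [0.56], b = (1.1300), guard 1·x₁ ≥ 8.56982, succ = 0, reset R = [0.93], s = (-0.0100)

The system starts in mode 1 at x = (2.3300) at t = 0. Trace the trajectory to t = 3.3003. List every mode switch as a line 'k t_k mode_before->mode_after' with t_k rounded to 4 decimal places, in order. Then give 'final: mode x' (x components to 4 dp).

Mode 1: guard c·x = 8.5698 hit at Δt = 1.5893 (t = 1.5893), x⁻ = (8.5698) → reset → x⁺ = (7.9599), jump to mode 0
Mode 0: guard c·x = -5.1053 hit at Δt = 0.5352 (t = 2.1245), x⁻ = (5.1053) → reset → x⁺ = (4.7853), jump to mode 1
Mode 1: guard c·x = 8.5698 hit at Δt = 0.7898 (t = 2.9143), x⁻ = (8.5698) → reset → x⁺ = (7.9599), jump to mode 0
Mode 0: flow for 0.3860 to horizon, guard not reached → x = (5.8114)

1 1.5893 1->0
2 2.1245 0->1
3 2.9143 1->0
final: 0 5.8114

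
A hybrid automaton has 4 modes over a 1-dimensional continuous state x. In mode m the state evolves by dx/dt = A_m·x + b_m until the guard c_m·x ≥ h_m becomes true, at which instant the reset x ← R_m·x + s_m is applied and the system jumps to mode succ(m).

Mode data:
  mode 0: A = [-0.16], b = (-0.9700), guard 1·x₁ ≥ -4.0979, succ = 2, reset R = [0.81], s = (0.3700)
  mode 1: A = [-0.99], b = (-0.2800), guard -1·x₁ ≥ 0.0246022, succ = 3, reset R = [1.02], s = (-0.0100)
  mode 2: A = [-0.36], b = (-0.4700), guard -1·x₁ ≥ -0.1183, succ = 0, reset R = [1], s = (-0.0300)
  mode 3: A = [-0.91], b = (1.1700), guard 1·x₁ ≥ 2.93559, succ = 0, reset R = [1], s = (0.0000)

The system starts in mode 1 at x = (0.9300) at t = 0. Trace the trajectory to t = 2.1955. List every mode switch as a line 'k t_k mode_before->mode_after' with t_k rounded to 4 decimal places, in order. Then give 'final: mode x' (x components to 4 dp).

1 1.5625 1->3
final: 3 0.5433

Mode 1: guard c·x = 0.0246 hit at Δt = 1.5625 (t = 1.5625), x⁻ = (-0.0246) → reset → x⁺ = (-0.0351), jump to mode 3
Mode 3: flow for 0.6330 to horizon, guard not reached → x = (0.5433)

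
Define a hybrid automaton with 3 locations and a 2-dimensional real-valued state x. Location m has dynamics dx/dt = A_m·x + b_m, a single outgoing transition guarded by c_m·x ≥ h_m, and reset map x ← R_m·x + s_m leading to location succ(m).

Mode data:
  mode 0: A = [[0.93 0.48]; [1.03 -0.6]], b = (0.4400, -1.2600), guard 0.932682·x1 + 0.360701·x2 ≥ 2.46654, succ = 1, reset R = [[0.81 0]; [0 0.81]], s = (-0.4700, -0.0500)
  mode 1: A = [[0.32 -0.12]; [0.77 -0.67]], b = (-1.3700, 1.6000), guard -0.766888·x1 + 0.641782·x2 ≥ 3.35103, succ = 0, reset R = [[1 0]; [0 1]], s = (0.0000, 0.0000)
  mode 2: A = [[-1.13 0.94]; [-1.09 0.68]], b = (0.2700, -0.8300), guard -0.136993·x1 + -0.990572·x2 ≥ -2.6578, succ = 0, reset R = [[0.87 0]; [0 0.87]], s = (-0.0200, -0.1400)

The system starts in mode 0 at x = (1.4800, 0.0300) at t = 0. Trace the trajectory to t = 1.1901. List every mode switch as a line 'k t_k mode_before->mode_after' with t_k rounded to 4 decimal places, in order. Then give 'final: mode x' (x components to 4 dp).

Mode 0: guard c·x = 2.4665 hit at Δt = 0.4452 (t = 0.4452), x⁻ = (2.5178, 0.3279) → reset → x⁺ = (1.5694, 0.2156), jump to mode 1
Mode 1: flow for 0.7449 to horizon, guard not reached → x = (0.7414, 1.5874)

1 0.4452 0->1
final: 1 0.7414 1.5874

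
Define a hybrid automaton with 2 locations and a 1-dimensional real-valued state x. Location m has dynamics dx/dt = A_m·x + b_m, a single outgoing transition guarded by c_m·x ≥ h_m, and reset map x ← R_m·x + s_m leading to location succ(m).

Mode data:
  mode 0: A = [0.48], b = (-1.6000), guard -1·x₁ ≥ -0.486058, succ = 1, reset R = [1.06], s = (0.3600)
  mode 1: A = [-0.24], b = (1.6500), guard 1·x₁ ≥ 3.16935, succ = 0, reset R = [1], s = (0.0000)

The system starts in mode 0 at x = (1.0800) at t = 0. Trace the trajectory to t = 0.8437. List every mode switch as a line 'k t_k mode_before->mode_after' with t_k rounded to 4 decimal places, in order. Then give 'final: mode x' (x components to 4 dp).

Mode 0: guard c·x = -0.4861 hit at Δt = 0.4874 (t = 0.4874), x⁻ = (0.4861) → reset → x⁺ = (0.8752), jump to mode 1
Mode 1: flow for 0.3563 to horizon, guard not reached → x = (1.3670)

1 0.4874 0->1
final: 1 1.3670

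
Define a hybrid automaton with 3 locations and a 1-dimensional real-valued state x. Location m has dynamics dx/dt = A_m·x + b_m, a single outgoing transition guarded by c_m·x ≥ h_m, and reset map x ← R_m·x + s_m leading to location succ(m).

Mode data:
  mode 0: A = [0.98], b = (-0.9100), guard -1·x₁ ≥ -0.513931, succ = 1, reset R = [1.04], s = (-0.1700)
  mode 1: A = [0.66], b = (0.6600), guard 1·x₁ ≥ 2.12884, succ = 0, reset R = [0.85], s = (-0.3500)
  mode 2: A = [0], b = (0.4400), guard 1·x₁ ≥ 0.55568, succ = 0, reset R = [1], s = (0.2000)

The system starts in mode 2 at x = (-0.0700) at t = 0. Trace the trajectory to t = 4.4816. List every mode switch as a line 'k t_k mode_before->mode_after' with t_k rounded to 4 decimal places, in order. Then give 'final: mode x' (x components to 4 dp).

Mode 2: guard c·x = 0.5557 hit at Δt = 1.4220 (t = 1.4220), x⁻ = (0.5557) → reset → x⁺ = (0.7557), jump to mode 0
Mode 0: guard c·x = -0.5139 hit at Δt = 0.8926 (t = 2.3146), x⁻ = (0.5139) → reset → x⁺ = (0.3645), jump to mode 1
Mode 1: guard c·x = 2.1288 hit at Δt = 1.2574 (t = 3.5720), x⁻ = (2.1288) → reset → x⁺ = (1.4595), jump to mode 0
Mode 0: flow for 0.9096 to horizon, guard not reached → x = (2.2233)

1 1.4220 2->0
2 2.3146 0->1
3 3.5720 1->0
final: 0 2.2233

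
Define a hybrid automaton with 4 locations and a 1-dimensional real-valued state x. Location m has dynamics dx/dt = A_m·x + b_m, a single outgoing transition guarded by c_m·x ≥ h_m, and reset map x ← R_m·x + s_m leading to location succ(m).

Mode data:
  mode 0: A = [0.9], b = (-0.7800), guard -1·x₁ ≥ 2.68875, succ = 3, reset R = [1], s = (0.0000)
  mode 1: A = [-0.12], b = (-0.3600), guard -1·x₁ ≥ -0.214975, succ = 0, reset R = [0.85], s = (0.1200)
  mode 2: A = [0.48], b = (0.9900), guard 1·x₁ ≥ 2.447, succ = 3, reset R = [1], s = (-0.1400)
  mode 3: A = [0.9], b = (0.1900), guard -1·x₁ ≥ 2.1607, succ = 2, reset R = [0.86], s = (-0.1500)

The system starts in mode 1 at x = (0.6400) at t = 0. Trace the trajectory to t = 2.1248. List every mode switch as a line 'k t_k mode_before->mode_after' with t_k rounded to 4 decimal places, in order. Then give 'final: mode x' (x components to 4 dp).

1 1.0347 1->0
final: 0 -0.6376

Mode 1: guard c·x = -0.2150 hit at Δt = 1.0347 (t = 1.0347), x⁻ = (0.2150) → reset → x⁺ = (0.3027), jump to mode 0
Mode 0: flow for 1.0901 to horizon, guard not reached → x = (-0.6376)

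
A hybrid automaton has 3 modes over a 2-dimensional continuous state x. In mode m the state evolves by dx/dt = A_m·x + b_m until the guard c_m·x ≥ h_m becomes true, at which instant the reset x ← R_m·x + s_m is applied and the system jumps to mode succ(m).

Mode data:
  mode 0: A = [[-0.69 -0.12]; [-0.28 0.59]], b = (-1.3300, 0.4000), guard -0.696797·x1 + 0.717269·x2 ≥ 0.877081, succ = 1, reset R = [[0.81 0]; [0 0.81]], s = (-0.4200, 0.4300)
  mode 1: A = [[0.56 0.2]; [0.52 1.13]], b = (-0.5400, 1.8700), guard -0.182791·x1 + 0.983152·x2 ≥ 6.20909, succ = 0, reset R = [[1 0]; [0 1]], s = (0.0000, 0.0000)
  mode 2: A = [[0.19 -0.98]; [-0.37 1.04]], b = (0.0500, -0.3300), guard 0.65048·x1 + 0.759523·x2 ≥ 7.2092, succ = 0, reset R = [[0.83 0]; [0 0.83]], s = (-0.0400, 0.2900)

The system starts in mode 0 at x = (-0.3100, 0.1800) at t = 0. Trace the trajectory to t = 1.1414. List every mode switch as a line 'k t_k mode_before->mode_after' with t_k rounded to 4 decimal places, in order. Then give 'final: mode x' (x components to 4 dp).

1 0.4322 0->1
final: 1 -1.6780 3.1560

Mode 0: guard c·x = 0.8771 hit at Δt = 0.4322 (t = 0.4322), x⁻ = (-0.7422, 0.5017) → reset → x⁺ = (-1.0212, 0.8364), jump to mode 1
Mode 1: flow for 0.7092 to horizon, guard not reached → x = (-1.6780, 3.1560)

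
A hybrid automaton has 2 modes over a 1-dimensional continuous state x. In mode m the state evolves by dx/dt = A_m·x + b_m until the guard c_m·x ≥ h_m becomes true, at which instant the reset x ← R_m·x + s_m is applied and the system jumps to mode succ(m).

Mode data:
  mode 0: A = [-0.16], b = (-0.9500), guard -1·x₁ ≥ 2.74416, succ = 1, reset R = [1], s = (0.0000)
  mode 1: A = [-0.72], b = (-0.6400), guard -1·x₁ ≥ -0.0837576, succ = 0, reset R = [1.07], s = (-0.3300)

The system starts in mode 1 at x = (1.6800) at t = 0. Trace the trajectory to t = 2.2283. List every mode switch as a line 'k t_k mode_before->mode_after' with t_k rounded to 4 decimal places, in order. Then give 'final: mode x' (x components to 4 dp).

1 1.3489 1->0
final: 0 -0.9881

Mode 1: guard c·x = -0.0838 hit at Δt = 1.3489 (t = 1.3489), x⁻ = (0.0838) → reset → x⁺ = (-0.2404), jump to mode 0
Mode 0: flow for 0.8794 to horizon, guard not reached → x = (-0.9881)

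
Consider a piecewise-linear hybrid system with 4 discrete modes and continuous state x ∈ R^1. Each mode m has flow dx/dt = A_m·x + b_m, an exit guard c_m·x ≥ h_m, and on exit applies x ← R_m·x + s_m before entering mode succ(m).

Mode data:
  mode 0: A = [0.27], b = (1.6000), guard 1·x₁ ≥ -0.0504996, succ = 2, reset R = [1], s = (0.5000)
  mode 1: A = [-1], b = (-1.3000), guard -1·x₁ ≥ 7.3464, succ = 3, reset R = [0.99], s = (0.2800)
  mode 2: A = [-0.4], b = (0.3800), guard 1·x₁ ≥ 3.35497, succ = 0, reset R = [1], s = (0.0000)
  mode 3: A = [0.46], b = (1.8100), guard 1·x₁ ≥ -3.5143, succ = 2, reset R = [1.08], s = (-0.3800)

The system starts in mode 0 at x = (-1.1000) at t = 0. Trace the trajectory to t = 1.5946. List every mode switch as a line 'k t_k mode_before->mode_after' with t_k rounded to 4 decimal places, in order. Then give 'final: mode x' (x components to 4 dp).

1 0.7288 0->2
final: 2 0.5960

Mode 0: guard c·x = -0.0505 hit at Δt = 0.7288 (t = 0.7288), x⁻ = (-0.0505) → reset → x⁺ = (0.4495), jump to mode 2
Mode 2: flow for 0.8658 to horizon, guard not reached → x = (0.5960)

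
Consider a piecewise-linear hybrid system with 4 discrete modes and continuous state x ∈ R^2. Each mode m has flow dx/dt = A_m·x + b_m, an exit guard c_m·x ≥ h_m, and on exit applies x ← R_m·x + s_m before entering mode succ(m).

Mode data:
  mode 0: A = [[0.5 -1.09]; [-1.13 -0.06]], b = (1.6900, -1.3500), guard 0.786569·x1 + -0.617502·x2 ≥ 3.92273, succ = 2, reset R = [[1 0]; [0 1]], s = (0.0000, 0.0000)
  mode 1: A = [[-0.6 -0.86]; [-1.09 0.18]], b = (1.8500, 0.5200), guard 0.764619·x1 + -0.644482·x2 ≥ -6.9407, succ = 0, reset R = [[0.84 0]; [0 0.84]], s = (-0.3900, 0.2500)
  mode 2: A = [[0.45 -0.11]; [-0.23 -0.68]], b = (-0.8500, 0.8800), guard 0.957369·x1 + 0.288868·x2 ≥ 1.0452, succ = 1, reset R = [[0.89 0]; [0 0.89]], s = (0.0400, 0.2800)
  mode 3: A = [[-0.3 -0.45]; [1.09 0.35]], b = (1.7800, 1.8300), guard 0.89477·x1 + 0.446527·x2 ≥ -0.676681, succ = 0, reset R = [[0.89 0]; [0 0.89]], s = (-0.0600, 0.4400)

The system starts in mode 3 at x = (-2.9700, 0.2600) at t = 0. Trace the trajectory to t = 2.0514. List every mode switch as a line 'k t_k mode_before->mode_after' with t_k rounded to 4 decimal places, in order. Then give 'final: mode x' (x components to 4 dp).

Mode 3: guard c·x = -0.6767 hit at Δt = 0.9285 (t = 0.9285), x⁻ = (-0.8033, 0.0943) → reset → x⁺ = (-0.7750, 0.5239), jump to mode 0
Mode 0: flow for 1.1229 to horizon, guard not reached → x = (1.1006, -0.9118)

1 0.9285 3->0
final: 0 1.1006 -0.9118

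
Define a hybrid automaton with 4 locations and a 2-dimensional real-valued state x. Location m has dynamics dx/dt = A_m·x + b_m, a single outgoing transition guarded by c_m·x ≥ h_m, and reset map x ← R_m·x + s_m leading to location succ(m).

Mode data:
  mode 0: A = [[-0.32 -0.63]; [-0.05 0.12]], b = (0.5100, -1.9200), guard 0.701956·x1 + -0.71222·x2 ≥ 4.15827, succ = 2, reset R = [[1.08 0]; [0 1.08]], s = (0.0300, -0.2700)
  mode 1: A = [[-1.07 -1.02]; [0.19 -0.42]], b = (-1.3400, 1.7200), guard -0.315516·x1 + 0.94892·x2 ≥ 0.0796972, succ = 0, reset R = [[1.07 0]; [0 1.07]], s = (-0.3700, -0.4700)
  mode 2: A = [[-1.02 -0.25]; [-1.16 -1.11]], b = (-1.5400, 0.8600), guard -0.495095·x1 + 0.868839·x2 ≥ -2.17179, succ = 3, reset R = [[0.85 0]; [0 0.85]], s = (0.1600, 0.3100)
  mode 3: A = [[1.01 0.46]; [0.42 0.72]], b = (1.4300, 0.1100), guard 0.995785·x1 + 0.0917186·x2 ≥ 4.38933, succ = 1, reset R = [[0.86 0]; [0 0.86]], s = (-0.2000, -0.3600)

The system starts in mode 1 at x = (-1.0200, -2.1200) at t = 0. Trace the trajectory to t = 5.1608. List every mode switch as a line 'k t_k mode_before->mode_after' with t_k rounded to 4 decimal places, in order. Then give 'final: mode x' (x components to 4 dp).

Mode 1: guard c·x = 0.0797 hit at Δt = 0.9763 (t = 0.9763), x⁻ = (-0.6216, -0.1227) → reset → x⁺ = (-1.0351, -0.6013), jump to mode 0
Mode 0: guard c·x = 4.1583 hit at Δt = 1.5565 (t = 2.5328), x⁻ = (1.8376, -4.0274) → reset → x⁺ = (2.0146, -4.6195), jump to mode 2
Mode 2: guard c·x = -2.1718 hit at Δt = 0.7648 (t = 3.2976), x⁻ = (0.5293, -2.1980) → reset → x⁺ = (0.6099, -1.5583), jump to mode 3
Mode 3: guard c·x = 4.3893 hit at Δt = 1.4838 (t = 4.7814), x⁻ = (4.6098, -2.1923) → reset → x⁺ = (3.7645, -2.2454), jump to mode 1
Mode 1: flow for 0.3794 to horizon, guard not reached → x = (2.6033, -1.1004)

1 0.9763 1->0
2 2.5328 0->2
3 3.2976 2->3
4 4.7814 3->1
final: 1 2.6033 -1.1004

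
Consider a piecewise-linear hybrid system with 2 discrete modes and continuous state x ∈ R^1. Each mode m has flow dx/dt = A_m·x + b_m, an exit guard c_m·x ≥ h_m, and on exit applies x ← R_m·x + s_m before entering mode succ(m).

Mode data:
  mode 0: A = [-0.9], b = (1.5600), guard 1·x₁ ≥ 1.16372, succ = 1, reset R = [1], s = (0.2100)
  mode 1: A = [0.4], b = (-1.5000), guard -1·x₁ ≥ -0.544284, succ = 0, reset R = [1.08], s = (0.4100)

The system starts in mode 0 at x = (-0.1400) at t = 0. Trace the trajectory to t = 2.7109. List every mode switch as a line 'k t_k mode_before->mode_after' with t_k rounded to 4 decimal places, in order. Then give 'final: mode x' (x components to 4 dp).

Mode 0: guard c·x = 1.1637 hit at Δt = 1.3228 (t = 1.3228), x⁻ = (1.1637) → reset → x⁺ = (1.3737), jump to mode 1
Mode 1: guard c·x = -0.5443 hit at Δt = 0.7485 (t = 2.0713), x⁻ = (0.5443) → reset → x⁺ = (0.9978), jump to mode 0
Mode 0: guard c·x = 1.1637 hit at Δt = 0.2840 (t = 2.3553), x⁻ = (1.1637) → reset → x⁺ = (1.3737), jump to mode 1
Mode 1: flow for 0.3556 to horizon, guard not reached → x = (1.0105)

1 1.3228 0->1
2 2.0713 1->0
3 2.3553 0->1
final: 1 1.0105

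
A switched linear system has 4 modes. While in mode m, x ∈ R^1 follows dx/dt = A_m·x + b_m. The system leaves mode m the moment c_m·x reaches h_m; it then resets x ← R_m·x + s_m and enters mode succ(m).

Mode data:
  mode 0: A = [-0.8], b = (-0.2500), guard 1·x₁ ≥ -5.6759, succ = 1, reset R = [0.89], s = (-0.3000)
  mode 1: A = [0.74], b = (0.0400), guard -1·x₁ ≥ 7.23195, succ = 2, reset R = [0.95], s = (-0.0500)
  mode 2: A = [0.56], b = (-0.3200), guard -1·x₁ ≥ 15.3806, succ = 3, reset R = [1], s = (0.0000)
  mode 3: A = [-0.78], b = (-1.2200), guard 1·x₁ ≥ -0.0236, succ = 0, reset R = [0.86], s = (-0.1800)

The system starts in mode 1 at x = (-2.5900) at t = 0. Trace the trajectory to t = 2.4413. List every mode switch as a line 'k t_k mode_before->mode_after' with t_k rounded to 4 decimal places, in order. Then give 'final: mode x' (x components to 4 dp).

1 1.4060 1->2
final: 2 -12.8061

Mode 1: guard c·x = 7.2320 hit at Δt = 1.4060 (t = 1.4060), x⁻ = (-7.2320) → reset → x⁺ = (-6.9204), jump to mode 2
Mode 2: flow for 1.0353 to horizon, guard not reached → x = (-12.8061)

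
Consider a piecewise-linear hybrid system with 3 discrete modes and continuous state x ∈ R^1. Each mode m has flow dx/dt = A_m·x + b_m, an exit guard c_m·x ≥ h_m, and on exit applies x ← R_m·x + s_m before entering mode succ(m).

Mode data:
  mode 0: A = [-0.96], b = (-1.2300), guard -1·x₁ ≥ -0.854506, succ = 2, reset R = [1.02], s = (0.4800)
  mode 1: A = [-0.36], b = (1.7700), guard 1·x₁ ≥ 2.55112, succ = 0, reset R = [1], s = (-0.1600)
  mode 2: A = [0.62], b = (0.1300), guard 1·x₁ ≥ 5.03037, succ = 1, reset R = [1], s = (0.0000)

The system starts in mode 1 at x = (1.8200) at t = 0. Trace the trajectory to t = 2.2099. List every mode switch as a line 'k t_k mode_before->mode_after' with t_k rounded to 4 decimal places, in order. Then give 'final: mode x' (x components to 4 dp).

Mode 1: guard c·x = 2.5511 hit at Δt = 0.7481 (t = 0.7481), x⁻ = (2.5511) → reset → x⁺ = (2.3911), jump to mode 0
Mode 0: guard c·x = -0.8545 hit at Δt = 0.5646 (t = 1.3127), x⁻ = (0.8545) → reset → x⁺ = (1.3516), jump to mode 2
Mode 2: flow for 0.8972 to horizon, guard not reached → x = (2.5134)

1 0.7481 1->0
2 1.3127 0->2
final: 2 2.5134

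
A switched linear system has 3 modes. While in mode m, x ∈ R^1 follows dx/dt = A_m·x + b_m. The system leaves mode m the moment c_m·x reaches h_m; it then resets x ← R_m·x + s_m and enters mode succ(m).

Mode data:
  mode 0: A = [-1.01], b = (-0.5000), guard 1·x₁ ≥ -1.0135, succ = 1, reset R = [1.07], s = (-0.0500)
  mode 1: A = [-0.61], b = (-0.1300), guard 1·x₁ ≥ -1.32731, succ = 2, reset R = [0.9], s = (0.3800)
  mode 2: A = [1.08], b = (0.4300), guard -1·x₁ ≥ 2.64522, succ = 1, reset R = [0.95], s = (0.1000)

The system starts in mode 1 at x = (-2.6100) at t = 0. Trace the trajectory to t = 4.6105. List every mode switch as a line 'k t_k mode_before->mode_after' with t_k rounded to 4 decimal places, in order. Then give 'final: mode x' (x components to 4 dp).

1 1.2558 1->2
2 2.8166 2->1
3 3.9318 1->2
final: 2 -1.2649

Mode 1: guard c·x = -1.3273 hit at Δt = 1.2558 (t = 1.2558), x⁻ = (-1.3273) → reset → x⁺ = (-0.8146), jump to mode 2
Mode 2: guard c·x = 2.6452 hit at Δt = 1.5608 (t = 2.8166), x⁻ = (-2.6452) → reset → x⁺ = (-2.4130), jump to mode 1
Mode 1: guard c·x = -1.3273 hit at Δt = 1.1152 (t = 3.9318), x⁻ = (-1.3273) → reset → x⁺ = (-0.8146), jump to mode 2
Mode 2: flow for 0.6787 to horizon, guard not reached → x = (-1.2649)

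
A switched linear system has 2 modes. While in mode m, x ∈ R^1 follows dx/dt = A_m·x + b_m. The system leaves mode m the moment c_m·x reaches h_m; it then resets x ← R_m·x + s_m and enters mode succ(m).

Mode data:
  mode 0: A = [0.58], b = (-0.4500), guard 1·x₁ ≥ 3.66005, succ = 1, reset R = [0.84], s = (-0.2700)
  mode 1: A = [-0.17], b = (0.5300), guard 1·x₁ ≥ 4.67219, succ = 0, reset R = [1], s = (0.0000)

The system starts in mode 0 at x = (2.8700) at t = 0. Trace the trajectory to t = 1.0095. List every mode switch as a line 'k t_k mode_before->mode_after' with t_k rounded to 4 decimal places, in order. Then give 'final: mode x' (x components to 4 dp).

Mode 0: guard c·x = 3.6601 hit at Δt = 0.5519 (t = 0.5519), x⁻ = (3.6601) → reset → x⁺ = (2.8044), jump to mode 1
Mode 1: flow for 0.4576 to horizon, guard not reached → x = (2.8279)

1 0.5519 0->1
final: 1 2.8279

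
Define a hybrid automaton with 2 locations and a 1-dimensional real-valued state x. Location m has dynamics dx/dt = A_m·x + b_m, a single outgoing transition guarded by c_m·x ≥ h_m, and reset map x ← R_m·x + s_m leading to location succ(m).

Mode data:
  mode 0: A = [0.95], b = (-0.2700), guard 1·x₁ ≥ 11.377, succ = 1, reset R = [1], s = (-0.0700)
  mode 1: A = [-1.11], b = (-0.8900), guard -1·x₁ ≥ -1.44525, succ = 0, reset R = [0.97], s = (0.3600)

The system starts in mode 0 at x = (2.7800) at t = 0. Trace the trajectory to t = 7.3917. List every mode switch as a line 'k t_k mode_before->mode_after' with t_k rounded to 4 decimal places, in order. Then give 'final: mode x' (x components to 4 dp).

Mode 0: guard c·x = 11.3770 hit at Δt = 1.5702 (t = 1.5702), x⁻ = (11.3770) → reset → x⁺ = (11.3070), jump to mode 1
Mode 1: guard c·x = -1.4452 hit at Δt = 1.5174 (t = 3.0876), x⁻ = (1.4452) → reset → x⁺ = (1.7619), jump to mode 0
Mode 0: guard c·x = 11.3770 hit at Δt = 2.1219 (t = 5.2095), x⁻ = (11.3770) → reset → x⁺ = (11.3070), jump to mode 1
Mode 1: guard c·x = -1.4452 hit at Δt = 1.5174 (t = 6.7269), x⁻ = (1.4452) → reset → x⁺ = (1.7619), jump to mode 0
Mode 0: flow for 0.6648 to horizon, guard not reached → x = (3.0630)

1 1.5702 0->1
2 3.0876 1->0
3 5.2095 0->1
4 6.7269 1->0
final: 0 3.0630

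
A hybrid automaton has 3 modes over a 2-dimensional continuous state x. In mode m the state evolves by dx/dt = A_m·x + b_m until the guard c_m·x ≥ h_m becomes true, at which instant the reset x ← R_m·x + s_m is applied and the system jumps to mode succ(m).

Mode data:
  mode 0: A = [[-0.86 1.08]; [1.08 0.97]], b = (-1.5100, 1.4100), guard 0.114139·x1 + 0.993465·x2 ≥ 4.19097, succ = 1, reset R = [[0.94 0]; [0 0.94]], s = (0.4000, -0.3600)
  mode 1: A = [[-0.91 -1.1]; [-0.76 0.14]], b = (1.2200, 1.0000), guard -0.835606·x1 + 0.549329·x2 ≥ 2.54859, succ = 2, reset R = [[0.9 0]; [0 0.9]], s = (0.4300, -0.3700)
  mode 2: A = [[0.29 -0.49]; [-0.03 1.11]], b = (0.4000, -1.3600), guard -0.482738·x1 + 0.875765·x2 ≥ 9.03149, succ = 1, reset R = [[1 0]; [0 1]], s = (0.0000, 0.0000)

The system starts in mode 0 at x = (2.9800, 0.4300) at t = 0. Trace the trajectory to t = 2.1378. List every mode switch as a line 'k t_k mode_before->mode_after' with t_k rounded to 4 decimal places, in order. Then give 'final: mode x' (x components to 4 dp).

1 0.5909 0->1
2 1.4106 1->2
final: 2 -1.3008 5.7888

Mode 0: guard c·x = 4.1910 hit at Δt = 0.5909 (t = 0.5909), x⁻ = (2.2037, 3.9653) → reset → x⁺ = (2.4715, 3.3674), jump to mode 1
Mode 1: guard c·x = 2.5486 hit at Δt = 0.8197 (t = 1.4106), x⁻ = (-0.4024, 4.0274) → reset → x⁺ = (0.0679, 3.2547), jump to mode 2
Mode 2: flow for 0.7272 to horizon, guard not reached → x = (-1.3008, 5.7888)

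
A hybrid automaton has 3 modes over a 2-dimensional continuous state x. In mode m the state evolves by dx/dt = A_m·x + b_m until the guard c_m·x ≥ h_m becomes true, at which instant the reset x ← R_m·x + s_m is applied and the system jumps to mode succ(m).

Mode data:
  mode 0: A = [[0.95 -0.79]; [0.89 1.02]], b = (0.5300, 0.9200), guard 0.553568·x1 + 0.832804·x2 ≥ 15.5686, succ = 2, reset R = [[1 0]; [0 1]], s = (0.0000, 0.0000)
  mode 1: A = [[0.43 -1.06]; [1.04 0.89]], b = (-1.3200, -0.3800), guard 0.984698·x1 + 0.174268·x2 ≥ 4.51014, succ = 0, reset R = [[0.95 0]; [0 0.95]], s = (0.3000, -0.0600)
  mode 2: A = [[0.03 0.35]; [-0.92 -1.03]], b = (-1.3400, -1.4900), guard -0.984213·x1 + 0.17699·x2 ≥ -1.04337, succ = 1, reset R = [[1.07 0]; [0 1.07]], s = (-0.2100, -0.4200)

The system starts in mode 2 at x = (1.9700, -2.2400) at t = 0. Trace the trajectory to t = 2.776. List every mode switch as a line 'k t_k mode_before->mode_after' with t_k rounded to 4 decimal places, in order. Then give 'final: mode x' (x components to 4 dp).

Mode 2: guard c·x = -1.0434 hit at Δt = 0.6270 (t = 0.6270), x⁻ = (0.6309, -2.3866) → reset → x⁺ = (0.4651, -2.9737), jump to mode 1
Mode 1: guard c·x = 4.5101 hit at Δt = 1.1776 (t = 1.8046), x⁻ = (5.4131, -4.7061) → reset → x⁺ = (5.4424, -4.5308), jump to mode 0
Mode 0: flow for 0.9714 to horizon, guard not reached → x = (17.4933, 4.2154)

1 0.6270 2->1
2 1.8046 1->0
final: 0 17.4933 4.2154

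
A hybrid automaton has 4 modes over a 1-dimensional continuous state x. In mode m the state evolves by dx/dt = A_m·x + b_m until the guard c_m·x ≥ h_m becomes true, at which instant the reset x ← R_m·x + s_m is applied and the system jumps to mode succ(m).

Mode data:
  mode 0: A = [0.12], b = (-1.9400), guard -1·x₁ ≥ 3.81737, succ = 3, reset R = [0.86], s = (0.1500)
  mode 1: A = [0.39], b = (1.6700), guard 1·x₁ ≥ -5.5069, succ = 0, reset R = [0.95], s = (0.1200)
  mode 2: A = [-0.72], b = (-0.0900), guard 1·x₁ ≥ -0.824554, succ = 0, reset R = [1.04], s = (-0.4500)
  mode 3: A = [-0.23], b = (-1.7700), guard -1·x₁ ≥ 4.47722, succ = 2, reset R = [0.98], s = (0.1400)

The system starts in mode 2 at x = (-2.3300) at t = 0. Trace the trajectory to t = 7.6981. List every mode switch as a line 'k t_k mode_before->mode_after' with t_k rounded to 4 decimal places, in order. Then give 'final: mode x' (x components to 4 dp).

Mode 2: guard c·x = -0.8246 hit at Δt = 1.5945 (t = 1.5945), x⁻ = (-0.8246) → reset → x⁺ = (-1.3075), jump to mode 0
Mode 0: guard c·x = 3.8174 hit at Δt = 1.1184 (t = 2.7129), x⁻ = (-3.8174) → reset → x⁺ = (-3.1329), jump to mode 3
Mode 3: guard c·x = 4.4772 hit at Δt = 1.5175 (t = 4.2304), x⁻ = (-4.4772) → reset → x⁺ = (-4.2477), jump to mode 2
Mode 2: guard c·x = -0.8246 hit at Δt = 2.4636 (t = 6.6940), x⁻ = (-0.8246) → reset → x⁺ = (-1.3075), jump to mode 0
Mode 0: flow for 1.0041 to horizon, guard not reached → x = (-3.5451)

1 1.5945 2->0
2 2.7129 0->3
3 4.2304 3->2
4 6.6940 2->0
final: 0 -3.5451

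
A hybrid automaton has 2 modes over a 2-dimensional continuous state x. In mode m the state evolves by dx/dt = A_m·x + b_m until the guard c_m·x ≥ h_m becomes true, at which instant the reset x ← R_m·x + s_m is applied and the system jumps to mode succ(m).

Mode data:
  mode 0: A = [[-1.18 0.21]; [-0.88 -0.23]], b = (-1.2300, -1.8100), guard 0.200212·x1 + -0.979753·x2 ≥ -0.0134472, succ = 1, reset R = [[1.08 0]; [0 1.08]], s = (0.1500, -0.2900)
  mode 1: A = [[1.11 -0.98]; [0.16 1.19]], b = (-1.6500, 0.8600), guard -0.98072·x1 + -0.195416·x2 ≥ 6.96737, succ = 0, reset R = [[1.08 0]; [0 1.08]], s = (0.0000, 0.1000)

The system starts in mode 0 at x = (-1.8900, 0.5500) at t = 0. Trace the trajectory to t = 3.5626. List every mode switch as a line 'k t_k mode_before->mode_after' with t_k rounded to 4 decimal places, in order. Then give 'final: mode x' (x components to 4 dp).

Mode 0: guard c·x = -0.0134 hit at Δt = 1.3325 (t = 1.3325), x⁻ = (-1.2044, -0.2324) → reset → x⁺ = (-1.1507, -0.5410), jump to mode 1
Mode 1: guard c·x = 6.9674 hit at Δt = 1.1937 (t = 2.5262), x⁻ = (-6.8729, -1.1617) → reset → x⁺ = (-7.4227, -1.1546), jump to mode 0
Mode 0: flow for 1.0364 to horizon, guard not reached → x = (-2.8439, 1.1760)

1 1.3325 0->1
2 2.5262 1->0
final: 0 -2.8439 1.1760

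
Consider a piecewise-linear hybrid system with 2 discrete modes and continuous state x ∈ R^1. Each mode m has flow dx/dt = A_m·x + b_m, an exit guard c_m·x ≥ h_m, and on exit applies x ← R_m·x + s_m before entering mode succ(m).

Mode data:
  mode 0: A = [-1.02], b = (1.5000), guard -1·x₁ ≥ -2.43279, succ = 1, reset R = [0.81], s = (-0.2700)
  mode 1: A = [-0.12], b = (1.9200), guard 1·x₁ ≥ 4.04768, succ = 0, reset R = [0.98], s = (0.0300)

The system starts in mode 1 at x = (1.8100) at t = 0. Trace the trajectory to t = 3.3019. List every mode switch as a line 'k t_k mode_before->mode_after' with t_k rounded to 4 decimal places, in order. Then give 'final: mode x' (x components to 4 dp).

1 1.4301 1->0
2 2.3764 0->1
final: 1 3.2036

Mode 1: guard c·x = 4.0477 hit at Δt = 1.4301 (t = 1.4301), x⁻ = (4.0477) → reset → x⁺ = (3.9967), jump to mode 0
Mode 0: guard c·x = -2.4328 hit at Δt = 0.9463 (t = 2.3764), x⁻ = (2.4328) → reset → x⁺ = (1.7006), jump to mode 1
Mode 1: flow for 0.9255 to horizon, guard not reached → x = (3.2036)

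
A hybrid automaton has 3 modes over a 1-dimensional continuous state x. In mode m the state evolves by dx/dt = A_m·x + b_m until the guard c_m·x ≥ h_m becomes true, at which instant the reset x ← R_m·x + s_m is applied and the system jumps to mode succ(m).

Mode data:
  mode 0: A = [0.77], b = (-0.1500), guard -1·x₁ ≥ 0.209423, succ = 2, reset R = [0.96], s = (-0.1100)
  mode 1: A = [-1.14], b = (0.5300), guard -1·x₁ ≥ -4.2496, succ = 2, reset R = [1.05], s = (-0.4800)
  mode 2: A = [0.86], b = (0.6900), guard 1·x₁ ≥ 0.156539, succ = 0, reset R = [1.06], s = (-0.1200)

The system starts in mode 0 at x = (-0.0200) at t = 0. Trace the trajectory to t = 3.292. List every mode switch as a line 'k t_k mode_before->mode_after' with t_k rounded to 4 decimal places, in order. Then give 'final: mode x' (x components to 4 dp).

Mode 0: guard c·x = 0.2094 hit at Δt = 0.8211 (t = 0.8211), x⁻ = (-0.2094) → reset → x⁺ = (-0.3110), jump to mode 2
Mode 2: guard c·x = 0.1565 hit at Δt = 0.7776 (t = 1.5987), x⁻ = (0.1565) → reset → x⁺ = (0.0459), jump to mode 0
Mode 0: guard c·x = 0.2094 hit at Δt = 1.2972 (t = 2.8959), x⁻ = (-0.2094) → reset → x⁺ = (-0.3110), jump to mode 2
Mode 2: flow for 0.3961 to horizon, guard not reached → x = (-0.1117)

1 0.8211 0->2
2 1.5987 2->0
3 2.8959 0->2
final: 2 -0.1117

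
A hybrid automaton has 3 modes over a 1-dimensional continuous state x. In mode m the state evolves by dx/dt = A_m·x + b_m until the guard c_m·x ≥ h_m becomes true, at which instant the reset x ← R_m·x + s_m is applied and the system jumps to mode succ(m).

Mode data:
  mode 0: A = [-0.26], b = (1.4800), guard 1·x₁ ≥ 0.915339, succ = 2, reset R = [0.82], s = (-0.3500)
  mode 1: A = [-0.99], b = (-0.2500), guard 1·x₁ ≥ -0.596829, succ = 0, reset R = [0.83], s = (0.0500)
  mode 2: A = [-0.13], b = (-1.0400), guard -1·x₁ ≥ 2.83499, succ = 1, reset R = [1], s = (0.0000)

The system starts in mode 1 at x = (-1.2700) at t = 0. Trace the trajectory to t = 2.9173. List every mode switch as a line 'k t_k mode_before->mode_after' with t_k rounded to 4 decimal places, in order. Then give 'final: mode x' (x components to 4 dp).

1 1.0945 1->0
2 2.0585 0->2
final: 2 -0.4868

Mode 1: guard c·x = -0.5968 hit at Δt = 1.0945 (t = 1.0945), x⁻ = (-0.5968) → reset → x⁺ = (-0.4454), jump to mode 0
Mode 0: guard c·x = 0.9153 hit at Δt = 0.9640 (t = 2.0585), x⁻ = (0.9153) → reset → x⁺ = (0.4006), jump to mode 2
Mode 2: flow for 0.8588 to horizon, guard not reached → x = (-0.4868)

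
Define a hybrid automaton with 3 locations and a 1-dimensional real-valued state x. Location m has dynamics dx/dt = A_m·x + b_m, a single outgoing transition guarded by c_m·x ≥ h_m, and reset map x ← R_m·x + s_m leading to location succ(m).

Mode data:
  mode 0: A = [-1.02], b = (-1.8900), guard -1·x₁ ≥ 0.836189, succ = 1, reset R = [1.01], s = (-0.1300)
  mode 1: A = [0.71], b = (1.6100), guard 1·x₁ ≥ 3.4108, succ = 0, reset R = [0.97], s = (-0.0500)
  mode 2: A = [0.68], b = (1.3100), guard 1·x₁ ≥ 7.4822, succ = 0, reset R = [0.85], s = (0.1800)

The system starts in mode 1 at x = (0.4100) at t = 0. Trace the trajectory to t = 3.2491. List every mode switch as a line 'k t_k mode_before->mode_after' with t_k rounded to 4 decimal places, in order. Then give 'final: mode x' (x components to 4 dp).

Mode 1: guard c·x = 3.4108 hit at Δt = 1.0588 (t = 1.0588), x⁻ = (3.4108) → reset → x⁺ = (3.2585), jump to mode 0
Mode 0: guard c·x = 0.8362 hit at Δt = 1.5832 (t = 2.6420), x⁻ = (-0.8362) → reset → x⁺ = (-0.9746), jump to mode 1
Mode 1: flow for 0.6071 to horizon, guard not reached → x = (-0.2778)

1 1.0588 1->0
2 2.6420 0->1
final: 1 -0.2778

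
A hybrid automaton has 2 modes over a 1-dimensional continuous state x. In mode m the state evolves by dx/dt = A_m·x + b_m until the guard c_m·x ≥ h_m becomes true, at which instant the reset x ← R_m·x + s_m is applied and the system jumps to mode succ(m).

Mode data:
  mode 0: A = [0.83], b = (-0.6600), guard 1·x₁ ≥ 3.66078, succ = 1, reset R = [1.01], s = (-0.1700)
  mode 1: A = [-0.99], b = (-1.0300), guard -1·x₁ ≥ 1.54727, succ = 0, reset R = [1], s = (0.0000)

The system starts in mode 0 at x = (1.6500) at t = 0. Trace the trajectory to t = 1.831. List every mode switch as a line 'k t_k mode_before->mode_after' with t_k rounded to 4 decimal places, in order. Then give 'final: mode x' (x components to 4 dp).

1 1.4574 0->1
final: 1 2.1152

Mode 0: guard c·x = 3.6608 hit at Δt = 1.4574 (t = 1.4574), x⁻ = (3.6608) → reset → x⁺ = (3.5274), jump to mode 1
Mode 1: flow for 0.3736 to horizon, guard not reached → x = (2.1152)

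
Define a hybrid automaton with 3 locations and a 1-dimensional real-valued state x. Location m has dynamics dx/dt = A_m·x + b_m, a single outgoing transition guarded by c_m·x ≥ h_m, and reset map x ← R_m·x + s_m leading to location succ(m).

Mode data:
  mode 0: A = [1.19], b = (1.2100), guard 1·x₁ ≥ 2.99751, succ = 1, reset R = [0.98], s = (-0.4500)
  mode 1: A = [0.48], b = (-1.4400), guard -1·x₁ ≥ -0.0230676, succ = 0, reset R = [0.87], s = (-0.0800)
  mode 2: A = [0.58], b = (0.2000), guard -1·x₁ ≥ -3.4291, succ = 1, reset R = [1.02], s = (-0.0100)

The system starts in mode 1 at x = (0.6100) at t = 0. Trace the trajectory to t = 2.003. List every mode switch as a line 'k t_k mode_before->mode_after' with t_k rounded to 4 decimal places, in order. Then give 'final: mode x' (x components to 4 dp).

Mode 1: guard c·x = -0.0231 hit at Δt = 0.4575 (t = 0.4575), x⁻ = (0.0231) → reset → x⁺ = (-0.0599), jump to mode 0
Mode 0: guard c·x = 2.9975 hit at Δt = 1.2050 (t = 1.6625), x⁻ = (2.9975) → reset → x⁺ = (2.4876), jump to mode 1
Mode 1: flow for 0.3405 to horizon, guard not reached → x = (2.3966)

1 0.4575 1->0
2 1.6625 0->1
final: 1 2.3966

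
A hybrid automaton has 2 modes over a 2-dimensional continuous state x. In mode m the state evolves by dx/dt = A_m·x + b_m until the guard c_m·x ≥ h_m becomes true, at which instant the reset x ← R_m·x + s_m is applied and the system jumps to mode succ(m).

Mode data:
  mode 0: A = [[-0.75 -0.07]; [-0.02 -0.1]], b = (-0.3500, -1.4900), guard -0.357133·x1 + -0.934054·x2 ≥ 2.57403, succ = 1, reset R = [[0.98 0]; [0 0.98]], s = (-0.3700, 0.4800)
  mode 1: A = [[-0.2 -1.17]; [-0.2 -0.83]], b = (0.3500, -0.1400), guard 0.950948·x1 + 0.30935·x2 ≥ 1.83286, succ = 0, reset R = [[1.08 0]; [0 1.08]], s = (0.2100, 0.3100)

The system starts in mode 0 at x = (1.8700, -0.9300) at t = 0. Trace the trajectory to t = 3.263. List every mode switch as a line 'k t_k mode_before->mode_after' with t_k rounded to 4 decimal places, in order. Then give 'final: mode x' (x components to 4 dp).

1 1.5111 0->1
2 2.6228 1->0
final: 0 1.5702 -1.9432

Mode 0: guard c·x = 2.5740 hit at Δt = 1.5111 (t = 1.5111), x⁻ = (0.4208, -2.9166) → reset → x⁺ = (0.0423, -2.3783), jump to mode 1
Mode 1: guard c·x = 1.8329 hit at Δt = 1.1117 (t = 2.6228), x⁻ = (2.3397, -1.2674) → reset → x⁺ = (2.7369, -1.0588), jump to mode 0
Mode 0: flow for 0.6402 to horizon, guard not reached → x = (1.5702, -1.9432)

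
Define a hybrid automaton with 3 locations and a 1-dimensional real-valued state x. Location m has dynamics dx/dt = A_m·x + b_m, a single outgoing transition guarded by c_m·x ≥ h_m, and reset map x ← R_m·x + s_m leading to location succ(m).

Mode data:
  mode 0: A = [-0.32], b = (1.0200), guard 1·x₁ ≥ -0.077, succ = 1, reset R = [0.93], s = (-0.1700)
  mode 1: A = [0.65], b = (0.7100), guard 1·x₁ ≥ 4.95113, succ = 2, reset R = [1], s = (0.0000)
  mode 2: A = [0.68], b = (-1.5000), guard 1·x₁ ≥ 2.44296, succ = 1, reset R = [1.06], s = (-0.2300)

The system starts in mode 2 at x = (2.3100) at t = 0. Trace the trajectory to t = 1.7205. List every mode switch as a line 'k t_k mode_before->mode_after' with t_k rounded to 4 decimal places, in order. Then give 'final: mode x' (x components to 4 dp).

1 1.2101 2->1
final: 1 3.7176

Mode 2: guard c·x = 2.4430 hit at Δt = 1.2101 (t = 1.2101), x⁻ = (2.4430) → reset → x⁺ = (2.3595), jump to mode 1
Mode 1: flow for 0.5104 to horizon, guard not reached → x = (3.7176)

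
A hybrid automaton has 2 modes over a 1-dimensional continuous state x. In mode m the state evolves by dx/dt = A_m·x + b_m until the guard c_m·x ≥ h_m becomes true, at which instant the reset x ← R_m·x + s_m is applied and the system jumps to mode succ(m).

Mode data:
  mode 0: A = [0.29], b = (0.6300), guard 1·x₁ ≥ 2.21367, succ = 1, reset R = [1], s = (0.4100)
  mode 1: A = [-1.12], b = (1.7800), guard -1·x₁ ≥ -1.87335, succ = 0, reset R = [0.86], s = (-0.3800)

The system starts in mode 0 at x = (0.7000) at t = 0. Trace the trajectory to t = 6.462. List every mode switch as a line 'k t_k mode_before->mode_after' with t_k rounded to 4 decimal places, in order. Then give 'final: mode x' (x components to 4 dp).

1 1.4596 0->1
2 2.6135 1->0
3 3.4881 0->1
4 4.6420 1->0
5 5.5166 0->1
final: 1 1.9481

Mode 0: guard c·x = 2.2137 hit at Δt = 1.4596 (t = 1.4596), x⁻ = (2.2137) → reset → x⁺ = (2.6237), jump to mode 1
Mode 1: guard c·x = -1.8734 hit at Δt = 1.1539 (t = 2.6135), x⁻ = (1.8734) → reset → x⁺ = (1.2311), jump to mode 0
Mode 0: guard c·x = 2.2137 hit at Δt = 0.8746 (t = 3.4881), x⁻ = (2.2137) → reset → x⁺ = (2.6237), jump to mode 1
Mode 1: guard c·x = -1.8734 hit at Δt = 1.1539 (t = 4.6420), x⁻ = (1.8734) → reset → x⁺ = (1.2311), jump to mode 0
Mode 0: guard c·x = 2.2137 hit at Δt = 0.8746 (t = 5.5166), x⁻ = (2.2137) → reset → x⁺ = (2.6237), jump to mode 1
Mode 1: flow for 0.9454 to horizon, guard not reached → x = (1.9481)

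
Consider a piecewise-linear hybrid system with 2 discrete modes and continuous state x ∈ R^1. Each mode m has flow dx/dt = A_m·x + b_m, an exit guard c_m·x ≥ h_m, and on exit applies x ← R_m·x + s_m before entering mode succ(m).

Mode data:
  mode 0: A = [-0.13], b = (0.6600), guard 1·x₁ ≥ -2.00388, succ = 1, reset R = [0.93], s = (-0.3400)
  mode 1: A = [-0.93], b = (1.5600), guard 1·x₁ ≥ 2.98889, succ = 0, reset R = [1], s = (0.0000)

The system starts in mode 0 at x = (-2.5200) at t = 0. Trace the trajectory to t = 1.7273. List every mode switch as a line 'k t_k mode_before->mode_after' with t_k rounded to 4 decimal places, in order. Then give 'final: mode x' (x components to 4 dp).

Mode 0: guard c·x = -2.0039 hit at Δt = 0.5412 (t = 0.5412), x⁻ = (-2.0039) → reset → x⁺ = (-2.2036), jump to mode 1
Mode 1: flow for 1.1861 to horizon, guard not reached → x = (0.3895)

1 0.5412 0->1
final: 1 0.3895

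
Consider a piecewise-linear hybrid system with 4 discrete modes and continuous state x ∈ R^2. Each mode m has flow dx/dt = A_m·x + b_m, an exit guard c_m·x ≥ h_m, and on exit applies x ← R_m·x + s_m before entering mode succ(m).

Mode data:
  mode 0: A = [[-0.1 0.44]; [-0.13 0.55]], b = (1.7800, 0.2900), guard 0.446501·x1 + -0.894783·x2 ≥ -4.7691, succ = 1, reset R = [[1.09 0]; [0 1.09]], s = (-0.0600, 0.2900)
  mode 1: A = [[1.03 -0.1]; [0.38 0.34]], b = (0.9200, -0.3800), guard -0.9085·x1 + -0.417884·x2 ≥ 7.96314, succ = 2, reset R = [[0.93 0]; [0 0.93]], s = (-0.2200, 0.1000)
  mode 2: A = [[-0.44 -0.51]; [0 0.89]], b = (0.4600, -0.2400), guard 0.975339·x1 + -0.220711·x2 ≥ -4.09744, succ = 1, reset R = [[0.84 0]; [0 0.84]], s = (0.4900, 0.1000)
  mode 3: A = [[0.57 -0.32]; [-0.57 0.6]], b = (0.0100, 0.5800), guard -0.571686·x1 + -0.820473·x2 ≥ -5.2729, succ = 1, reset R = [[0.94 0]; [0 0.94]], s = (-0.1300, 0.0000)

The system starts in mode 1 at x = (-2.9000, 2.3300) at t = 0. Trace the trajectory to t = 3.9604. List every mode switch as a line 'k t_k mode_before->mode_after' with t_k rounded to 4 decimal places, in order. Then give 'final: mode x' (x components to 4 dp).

Mode 1: guard c·x = 7.9631 hit at Δt = 1.2683 (t = 1.2683), x⁻ = (-8.7451, -0.0437) → reset → x⁺ = (-8.3529, 0.0594), jump to mode 2
Mode 2: guard c·x = -4.0974 hit at Δt = 1.2596 (t = 2.5279), x⁻ = (-4.2860, -0.3755) → reset → x⁺ = (-3.1102, -0.2154), jump to mode 1
Mode 1: guard c·x = 7.9631 hit at Δt = 1.0690 (t = 3.5969), x⁻ = (-7.3292, -3.1218) → reset → x⁺ = (-7.0362, -2.8033), jump to mode 2
Mode 2: flow for 0.3635 to horizon, guard not reached → x = (-5.2637, -3.9770)

1 1.2683 1->2
2 2.5279 2->1
3 3.5969 1->2
final: 2 -5.2637 -3.9770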